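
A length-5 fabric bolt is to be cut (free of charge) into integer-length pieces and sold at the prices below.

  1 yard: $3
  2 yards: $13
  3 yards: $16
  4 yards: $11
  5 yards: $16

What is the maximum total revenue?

Consider every possible first cut. best[k] is the best of p[i]+best[k−i] over all sellable i≤k.
best[1] = 3
best[2] = 13
best[3] = 16  (first piece 1, then best[2]=13)
best[4] = 26  (first piece 2, then best[2]=13)
best[5] = 29  (first piece 1, then best[4]=26)
One optimal cutting: 2 + 2 + 1 → $13 + $13 + $3 = $29.

29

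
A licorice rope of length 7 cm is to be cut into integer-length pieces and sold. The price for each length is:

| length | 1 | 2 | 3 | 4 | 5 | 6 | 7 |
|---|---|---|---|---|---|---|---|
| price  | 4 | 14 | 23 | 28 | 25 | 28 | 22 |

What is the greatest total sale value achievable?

51

Consider every possible first cut. best[k] is the best of p[i]+best[k−i] over all sellable i≤k.
best[1] = 4
best[2] = max(4+4, 14+0) = 14
best[3] = max(4+14, 14+4, 23+0) = 23
best[4] = max(4+23, 14+14, 23+4, 28+0) = 28
best[5] = max(4+28, 14+23, 23+14, 28+4, 25+0) = 37
best[6] = max(4+37, 14+28, 23+23, 28+14, 25+4, 28+0) = 46
best[7] = max(4+46, 14+37, 23+28, …, 28+4, 22+0) = 51
One optimal cutting: 3 + 2 + 2 → ¢23 + ¢14 + ¢14 = ¢51.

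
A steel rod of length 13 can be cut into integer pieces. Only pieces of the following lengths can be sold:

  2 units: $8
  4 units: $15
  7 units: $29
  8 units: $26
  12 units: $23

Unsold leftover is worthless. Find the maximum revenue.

53

Build r[k] bottom-up: r[k] = max over allowed piece i of (p[i] + r[k−i]).
r[1] = 0
r[2] = 8
r[3] = 8
r[4] = 16  (first piece 2, then r[2]=8)
r[5] = 16
r[6] = 24  (first piece 2, then r[4]=16)
r[7] = 29
r[8] = 32  (first piece 2, then r[6]=24)
r[9] = 37  (first piece 2, then r[7]=29)
r[10] = 40  (first piece 2, then r[8]=32)
r[11] = 45  (first piece 2, then r[9]=37)
r[12] = 48  (first piece 2, then r[10]=40)
r[13] = 53  (first piece 2, then r[11]=45)
One optimal cutting: 7 + 2 + 2 + 2 → $53.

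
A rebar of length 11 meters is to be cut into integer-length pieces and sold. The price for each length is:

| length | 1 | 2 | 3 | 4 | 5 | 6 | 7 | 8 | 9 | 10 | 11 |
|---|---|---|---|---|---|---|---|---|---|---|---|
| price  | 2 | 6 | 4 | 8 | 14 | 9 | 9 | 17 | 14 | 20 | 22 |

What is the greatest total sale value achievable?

32

Build r[k] bottom-up: r[k] = max over allowed piece i of (p[i] + r[k−i]).
r[1] = 2
r[2] = 6
r[3] = 8  (first piece 1, then r[2]=6)
r[4] = 12  (first piece 2, then r[2]=6)
r[5] = 14  (first piece 1, then r[4]=12)
r[6] = 18  (first piece 2, then r[4]=12)
r[7] = 20  (first piece 1, then r[6]=18)
r[8] = 24  (first piece 2, then r[6]=18)
r[9] = 26  (first piece 1, then r[8]=24)
r[10] = 30  (first piece 2, then r[8]=24)
r[11] = 32  (first piece 1, then r[10]=30)
One optimal cutting: 2 + 2 + 2 + 2 + 2 + 1 → ₹6 + ₹6 + ₹6 + ₹6 + ₹6 + ₹2 = ₹32.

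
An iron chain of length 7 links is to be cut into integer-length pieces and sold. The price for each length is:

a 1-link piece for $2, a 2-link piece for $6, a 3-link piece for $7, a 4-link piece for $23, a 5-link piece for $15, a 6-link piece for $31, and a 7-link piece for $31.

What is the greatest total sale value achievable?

33

Let v[k] be the best obtainable value from length k. For each k, try every first piece i and keep the best of price[i] + v[k−i].
v[1] = 2
v[2] = 6
v[3] = 8  (first piece 1, then v[2]=6)
v[4] = 23
v[5] = 25  (first piece 1, then v[4]=23)
v[6] = 31
v[7] = 33  (first piece 1, then v[6]=31)
One optimal cutting: 6 + 1 → $31 + $2 = $33.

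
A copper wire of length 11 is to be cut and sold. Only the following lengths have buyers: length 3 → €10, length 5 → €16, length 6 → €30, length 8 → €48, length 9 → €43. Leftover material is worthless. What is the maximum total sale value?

58

Build r[k] bottom-up: r[k] = max over allowed piece i of (p[i] + r[k−i]).
r[1] = 0
r[2] = 0
r[3] = 10
r[4] = 10
r[5] = max(10+0, 16+0) = 16
r[6] = max(10+10, 16+0, 30+0) = 30
r[7] = max(10+10, 16+0, 30+0) = 30
r[8] = max(10+16, 16+10, 30+0, 48+0) = 48
r[9] = max(10+30, 16+10, 30+10, 48+0, 43+0) = 48
r[10] = max(10+30, 16+16, 30+10, 48+0, 43+0) = 48
r[11] = max(10+48, 16+30, 30+16, 48+10, 43+0) = 58
One optimal cutting: 8 + 3 → €58.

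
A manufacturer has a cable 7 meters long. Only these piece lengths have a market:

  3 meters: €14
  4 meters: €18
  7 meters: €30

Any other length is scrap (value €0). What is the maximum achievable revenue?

32

Let r[k] be the best obtainable value from length k. For each k, try every first piece i and keep the best of price[i] + r[k−i].
r[1] = 0
r[2] = 0
r[3] = 14
r[4] = 18
r[5] = 18
r[6] = 28  (first piece 3, then r[3]=14)
r[7] = 32  (first piece 3, then r[4]=18)
One optimal cutting: 4 + 3 → €32.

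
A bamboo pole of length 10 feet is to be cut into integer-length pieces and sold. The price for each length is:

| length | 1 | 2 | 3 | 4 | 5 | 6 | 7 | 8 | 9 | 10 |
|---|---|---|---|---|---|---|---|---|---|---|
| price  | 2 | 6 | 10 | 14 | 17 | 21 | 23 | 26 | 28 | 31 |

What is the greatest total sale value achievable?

35

Build R[k] bottom-up: R[k] = max over allowed piece i of (p[i] + R[k−i]).
R[1] = 2
R[2] = max(2+2, 6+0) = 6
R[3] = max(2+6, 6+2, 10+0) = 10
R[4] = max(2+10, 6+6, 10+2, 14+0) = 14
R[5] = max(2+14, 6+10, 10+6, 14+2, 17+0) = 17
R[6] = max(2+17, 6+14, 10+10, 14+6, 17+2, 21+0) = 21
R[7] = max(2+21, 6+17, 10+14, …, 21+2, 23+0) = 24
R[8] = max(2+24, 6+21, 10+17, …, 23+2, 26+0) = 28
R[9] = max(2+28, 6+24, 10+21, …, 26+2, 28+0) = 31
R[10] = max(2+31, 6+28, 10+24, …, 28+2, 31+0) = 35
One optimal cutting: 6 + 4 → $21 + $14 = $35.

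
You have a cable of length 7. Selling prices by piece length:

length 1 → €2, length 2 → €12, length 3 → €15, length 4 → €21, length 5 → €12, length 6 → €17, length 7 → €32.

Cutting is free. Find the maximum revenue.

39

Build R[k] bottom-up: R[k] = max over allowed piece i of (p[i] + R[k−i]).
R[1] = 2
R[2] = 12
R[3] = 15
R[4] = 24  (first piece 2, then R[2]=12)
R[5] = 27  (first piece 2, then R[3]=15)
R[6] = 36  (first piece 2, then R[4]=24)
R[7] = 39  (first piece 2, then R[5]=27)
One optimal cutting: 3 + 2 + 2 → €15 + €12 + €12 = €39.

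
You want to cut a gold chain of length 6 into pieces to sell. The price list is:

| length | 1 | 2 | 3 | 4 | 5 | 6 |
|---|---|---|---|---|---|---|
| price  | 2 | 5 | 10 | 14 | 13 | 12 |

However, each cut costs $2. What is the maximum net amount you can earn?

Let r[k] be the best obtainable value from length k. For each k, try every first piece i and keep the best of price[i] + r[k−i] minus the 2 cut fee when i<k.
r[1] = 2
r[2] = max(2+2-2, 5+0) = 5
r[3] = max(2+5-2, 5+2-2, 10+0) = 10
r[4] = max(2+10-2, 5+5-2, 10+2-2, 14+0) = 14
r[5] = max(2+14-2, 5+10-2, 10+5-2, 14+2-2, 13+0) = 14
r[6] = max(2+14-2, 5+14-2, 10+10-2, 14+5-2, 13+2-2, 12+0) = 18
One optimal plan: pieces 3 + 3 (1 cut) → $20 − $2 = $18.

18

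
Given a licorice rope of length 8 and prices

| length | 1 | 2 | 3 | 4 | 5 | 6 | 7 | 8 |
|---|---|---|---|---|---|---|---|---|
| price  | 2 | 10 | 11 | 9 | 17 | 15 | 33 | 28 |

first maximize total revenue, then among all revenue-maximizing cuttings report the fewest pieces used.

4

Consider every possible first cut. r[k] is the best of p[i]+r[k−i] over all sellable i≤k.
r[1] = 2
r[2] = 10
r[3] = 12  (first piece 1, then r[2]=10)
r[4] = 20  (first piece 2, then r[2]=10)
r[5] = 22  (first piece 1, then r[4]=20)
r[6] = 30  (first piece 2, then r[4]=20)
r[7] = 33
r[8] = 40  (first piece 2, then r[6]=30)
Maximum revenue is ¢40.
Now minimize piece count subject to staying optimal: for each k, pieces[k] = 1 + min over i with p[i]+r[k−i]=r[k] of pieces[k−i].
pieces[5] = 3
pieces[6] = 3
pieces[7] = 1
pieces[8] = 4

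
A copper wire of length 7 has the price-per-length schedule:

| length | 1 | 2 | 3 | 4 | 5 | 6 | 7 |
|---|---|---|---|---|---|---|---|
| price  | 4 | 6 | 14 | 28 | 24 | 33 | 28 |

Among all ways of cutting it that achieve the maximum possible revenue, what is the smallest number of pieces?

2

Consider every possible first cut. r[k] is the best of p[i]+r[k−i] over all sellable i≤k.
r[1] = 4
r[2] = 8  (first piece 1, then r[1]=4)
r[3] = 14
r[4] = 28
r[5] = 32  (first piece 1, then r[4]=28)
r[6] = 36  (first piece 1, then r[5]=32)
r[7] = 42  (first piece 3, then r[4]=28)
Maximum revenue is €42.
Now minimize piece count subject to staying optimal: for each k, pieces[k] = 1 + min over i with p[i]+r[k−i]=r[k] of pieces[k−i].
pieces[4] = 1
pieces[5] = 2
pieces[6] = 3
pieces[7] = 2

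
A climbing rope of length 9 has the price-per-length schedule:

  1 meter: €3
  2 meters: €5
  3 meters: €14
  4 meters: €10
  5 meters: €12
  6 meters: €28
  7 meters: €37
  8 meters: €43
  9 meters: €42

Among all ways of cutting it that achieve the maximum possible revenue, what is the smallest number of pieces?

2

Consider every possible first cut. r[k] is the best of p[i]+r[k−i] over all sellable i≤k.
r[1] = 3
r[2] = max(3+3, 5+0) = 6
r[3] = max(3+6, 5+3, 14+0) = 14
r[4] = max(3+14, 5+6, 14+3, 10+0) = 17
r[5] = max(3+17, 5+14, 14+6, 10+3, 12+0) = 20
r[6] = max(3+20, 5+17, 14+14, 10+6, 12+3, 28+0) = 28
r[7] = max(3+28, 5+20, 14+17, …, 28+3, 37+0) = 37
r[8] = max(3+37, 5+28, 14+20, …, 37+3, 43+0) = 43
r[9] = max(3+43, 5+37, 14+28, …, 43+3, 42+0) = 46
Maximum revenue is €46.
Now minimize piece count subject to staying optimal: for each k, pieces[k] = 1 + min over i with p[i]+r[k−i]=r[k] of pieces[k−i].
pieces[6] = 1
pieces[7] = 1
pieces[8] = 1
pieces[9] = 2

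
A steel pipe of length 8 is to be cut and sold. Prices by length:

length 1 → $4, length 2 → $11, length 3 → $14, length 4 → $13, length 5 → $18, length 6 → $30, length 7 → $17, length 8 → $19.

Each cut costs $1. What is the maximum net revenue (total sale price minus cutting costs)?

Build r[k] bottom-up: r[k] = max over allowed piece i of (p[i] + r[k−i]) − 1 per cut.
r[1] = 4
r[2] = 11
r[3] = 14  (first piece 1, then r[2]=11)
r[4] = 21  (first piece 2, then r[2]=11)
r[5] = 24  (first piece 1, then r[4]=21)
r[6] = 31  (first piece 2, then r[4]=21)
r[7] = 34  (first piece 1, then r[6]=31)
r[8] = 41  (first piece 2, then r[6]=31)
One optimal plan: pieces 2 + 2 + 2 + 2 (3 cuts) → $44 − $3 = $41.

41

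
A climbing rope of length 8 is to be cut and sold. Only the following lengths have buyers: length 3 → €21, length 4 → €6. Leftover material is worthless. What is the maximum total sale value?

42

Build best[k] bottom-up: best[k] = max over allowed piece i of (p[i] + best[k−i]).
best[1] = 0
best[2] = 0
best[3] = 21
best[4] = max(21+0, 6+0) = 21
best[5] = max(21+0, 6+0) = 21
best[6] = max(21+21, 6+0) = 42
best[7] = max(21+21, 6+21) = 42
best[8] = max(21+21, 6+21) = 42
One optimal cutting: pieces 3 + 3 with 2 meters of scrap → €42.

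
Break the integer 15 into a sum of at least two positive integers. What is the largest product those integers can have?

243

Define f[k] = max over 1≤i<k of i · max(k−i, f[k−i]); the inner max lets the remainder stay uncut if that's better.
f[2] = 1×max(1,0) = 1×1 = 1
f[3] = max(1×2, 2×1) = 2
f[4] = max(1×3, 2×2, 3×1) = 4
f[5] = max(1×4, 2×3, 3×2, 4×1) = 6
f[6] = max(1×6, 2×4, 3×3, 4×2, 5×1) = 9
f[7] = max(1×9, 2×6, 3×4, 4×3, 5×2, 6×1) = 12
f[8] = max(1×12, 2×9, 3×6, …, 6×2, 7×1) = 18
f[9] = max(1×18, 2×12, 3×9, …, 7×2, 8×1) = 27
f[10] = max(1×27, 2×18, 3×12, …, 8×2, 9×1) = 36
f[11] = max(1×36, 2×27, 3×18, …, 9×2, 10×1) = 54
f[12] = max(1×54, 2×36, 3×27, …, 10×2, 11×1) = 81
f[13] = max(1×81, 2×54, 3×36, …, 11×2, 12×1) = 108
f[14] = max(1×108, 2×81, 3×54, …, 12×2, 13×1) = 162
f[15] = max(1×162, 2×108, 3×81, …, 13×2, 14×1) = 243
One optimal split: 3 + 3 + 3 + 3 + 3; product 3×3×3×3×3 = 243.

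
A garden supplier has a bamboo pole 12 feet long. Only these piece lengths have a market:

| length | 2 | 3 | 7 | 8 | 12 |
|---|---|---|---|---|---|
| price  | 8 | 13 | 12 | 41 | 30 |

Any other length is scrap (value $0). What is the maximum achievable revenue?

57

Let f[k] be the best obtainable value from length k. For each k, try every first piece i and keep the best of price[i] + f[k−i].
f[1] = 0
f[2] = 8
f[3] = 13
f[4] = 16  (first piece 2, then f[2]=8)
f[5] = 21  (first piece 2, then f[3]=13)
f[6] = 26  (first piece 3, then f[3]=13)
f[7] = 29  (first piece 2, then f[5]=21)
f[8] = 41
f[9] = 41
f[10] = 49  (first piece 2, then f[8]=41)
f[11] = 54  (first piece 3, then f[8]=41)
f[12] = 57  (first piece 2, then f[10]=49)
One optimal cutting: 8 + 2 + 2 → $57.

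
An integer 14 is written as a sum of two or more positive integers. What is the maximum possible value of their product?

162

Let prod[k] be the best product for length k (with at least one cut). For each first piece i, the rest contributes max(k−i, prod[k−i]).
Small cases: prod[2]=1, prod[3]=2, prod[4]=4, prod[5]=6, prod[6]=9, prod[7]=12, prod[8]=18, prod[9]=27.
prod[10] = max(1·27, 2·18, 3·12, …, 8·2, 9·1) = 36
prod[11] = max(1·36, 2·27, 3·18, …, 9·2, 10·1) = 54
prod[12] = max(1·54, 2·36, 3·27, …, 10·2, 11·1) = 81
prod[13] = max(1·81, 2·54, 3·36, …, 11·2, 12·1) = 108
prod[14] = max(1·108, 2·81, 3·54, …, 12·2, 13·1) = 162
One optimal split: 3 + 3 + 3 + 3 + 2; product 3·3·3·3·2 = 162.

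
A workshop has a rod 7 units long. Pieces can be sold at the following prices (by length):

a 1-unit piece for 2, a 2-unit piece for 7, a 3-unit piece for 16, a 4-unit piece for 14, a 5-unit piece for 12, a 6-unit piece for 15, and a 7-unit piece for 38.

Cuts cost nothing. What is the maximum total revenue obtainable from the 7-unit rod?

38

Build best[k] bottom-up: best[k] = max over allowed piece i of (p[i] + best[k−i]).
best[1] = 2
best[2] = 7
best[3] = 16
best[4] = 18  (first piece 1, then best[3]=16)
best[5] = 23  (first piece 2, then best[3]=16)
best[6] = 32  (first piece 3, then best[3]=16)
best[7] = 38
Best is to sell the whole 7-unit piece uncut for 38.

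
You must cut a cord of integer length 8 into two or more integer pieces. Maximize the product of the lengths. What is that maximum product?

Let m[k] be the best product for length k (with at least one cut). For each first piece i, the rest contributes max(k−i, m[k−i]).
m[2] = 1*max(1,0) = 1*1 = 1
m[3] = max(1*2, 2*1) = 2
m[4] = max(1*3, 2*2, 3*1) = 4
m[5] = max(1*4, 2*3, 3*2, 4*1) = 6
m[6] = max(1*6, 2*4, 3*3, 4*2, 5*1) = 9
m[7] = max(1*9, 2*6, 3*4, 4*3, 5*2, 6*1) = 12
m[8] = max(1*12, 2*9, 3*6, …, 6*2, 7*1) = 18
One optimal split: 3 + 3 + 2; product 3*3*2 = 18.

18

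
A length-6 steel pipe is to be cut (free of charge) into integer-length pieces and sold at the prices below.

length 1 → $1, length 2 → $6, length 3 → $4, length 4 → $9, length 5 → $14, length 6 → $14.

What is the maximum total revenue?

18

Build r[k] bottom-up: r[k] = max over allowed piece i of (p[i] + r[k−i]).
r[1] = 1
r[2] = max(1+1, 6+0) = 6
r[3] = max(1+6, 6+1, 4+0) = 7
r[4] = max(1+7, 6+6, 4+1, 9+0) = 12
r[5] = max(1+12, 6+7, 4+6, 9+1, 14+0) = 14
r[6] = max(1+14, 6+12, 4+7, 9+6, 14+1, 14+0) = 18
One optimal cutting: 2 + 2 + 2 → $6 + $6 + $6 = $18.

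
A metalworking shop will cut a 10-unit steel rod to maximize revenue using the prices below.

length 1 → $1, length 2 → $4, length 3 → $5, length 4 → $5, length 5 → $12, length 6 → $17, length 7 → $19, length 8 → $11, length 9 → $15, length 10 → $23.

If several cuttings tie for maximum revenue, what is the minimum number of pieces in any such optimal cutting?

3

Let r[k] be the best obtainable value from length k. For each k, try every first piece i and keep the best of price[i] + r[k−i].
r[1] = 1
r[2] = max(1+1, 4+0) = 4
r[3] = max(1+4, 4+1, 5+0) = 5
r[4] = max(1+5, 4+4, 5+1, 5+0) = 8
r[5] = max(1+8, 4+5, 5+4, 5+1, 12+0) = 12
r[6] = max(1+12, 4+8, 5+5, 5+4, 12+1, 17+0) = 17
r[7] = max(1+17, 4+12, 5+8, …, 17+1, 19+0) = 19
r[8] = max(1+19, 4+17, 5+12, …, 19+1, 11+0) = 21
r[9] = max(1+21, 4+19, 5+17, …, 11+1, 15+0) = 23
r[10] = max(1+23, 4+21, 5+19, …, 15+1, 23+0) = 25
Maximum revenue is $25.
Now minimize piece count subject to staying optimal: for each k, pieces[k] = 1 + min over i with p[i]+r[k−i]=r[k] of pieces[k−i].
pieces[7] = 1
pieces[8] = 2
pieces[9] = 2
pieces[10] = 3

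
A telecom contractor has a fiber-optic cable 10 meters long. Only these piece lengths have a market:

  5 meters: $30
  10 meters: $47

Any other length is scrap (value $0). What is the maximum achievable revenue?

60

Build f[k] bottom-up: f[k] = max over allowed piece i of (p[i] + f[k−i]).
f[1] = 0
f[2] = 0
f[3] = 0
f[4] = 0
f[5] = 30
f[6] = 30
f[7] = 30
f[8] = 30
f[9] = 30
f[10] = 60  (first piece 5, then f[5]=30)
One optimal cutting: 5 + 5 → $60.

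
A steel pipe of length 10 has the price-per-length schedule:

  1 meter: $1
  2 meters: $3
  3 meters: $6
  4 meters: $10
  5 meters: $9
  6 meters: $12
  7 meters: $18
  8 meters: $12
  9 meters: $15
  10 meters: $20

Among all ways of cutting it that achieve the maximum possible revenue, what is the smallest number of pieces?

2

Let r[k] be the best obtainable value from length k. For each k, try every first piece i and keep the best of price[i] + r[k−i].
r[1] = 1
r[2] = max(1+1, 3+0) = 3
r[3] = max(1+3, 3+1, 6+0) = 6
r[4] = max(1+6, 3+3, 6+1, 10+0) = 10
r[5] = max(1+10, 3+6, 6+3, 10+1, 9+0) = 11
r[6] = max(1+11, 3+10, 6+6, 10+3, 9+1, 12+0) = 13
r[7] = max(1+13, 3+11, 6+10, …, 12+1, 18+0) = 18
r[8] = max(1+18, 3+13, 6+11, …, 18+1, 12+0) = 20
r[9] = max(1+20, 3+18, 6+13, …, 12+1, 15+0) = 21
r[10] = max(1+21, 3+20, 6+18, …, 15+1, 20+0) = 24
Maximum revenue is $24.
Now minimize piece count subject to staying optimal: for each k, pieces[k] = 1 + min over i with p[i]+r[k−i]=r[k] of pieces[k−i].
pieces[7] = 1
pieces[8] = 2
pieces[9] = 2
pieces[10] = 2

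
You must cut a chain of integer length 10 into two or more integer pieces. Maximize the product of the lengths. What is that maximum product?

Let P[k] be the best product for length k (with at least one cut). For each first piece i, the rest contributes max(k−i, P[k−i]).
P[2] = 1·max(1,0) = 1·1 = 1
P[3] = 1·max(2,1) = 1·2 = 2
P[4] = 2·max(2,1) = 2·2 = 4
P[5] = 2·max(3,2) = 2·3 = 6
P[6] = 3·max(3,2) = 3·3 = 9
P[7] = 2·max(5,6) = 2·6 = 12
P[8] = 2·max(6,9) = 2·9 = 18
P[9] = 3·max(6,9) = 3·9 = 27
P[10] = 2·max(8,18) = 2·18 = 36
One optimal split: 3 + 3 + 2 + 2; product 3·3·2·2 = 36.

36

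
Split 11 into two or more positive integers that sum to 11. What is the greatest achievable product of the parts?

54

Define m[k] = max over 1≤i<k of i · max(k−i, m[k−i]); the inner max lets the remainder stay uncut if that's better.
Small cases: m[2]=1, m[3]=2.
m[4] = 2·max(2,1) = 2·2 = 4
m[5] = 2·max(3,2) = 2·3 = 6
m[6] = 3·max(3,2) = 3·3 = 9
m[7] = 2·max(5,6) = 2·6 = 12
m[8] = 2·max(6,9) = 2·9 = 18
m[9] = 3·max(6,9) = 3·9 = 27
m[10] = 2·max(8,18) = 2·18 = 36
m[11] = 2·max(9,27) = 2·27 = 54
One optimal split: 3 + 3 + 3 + 2; product 3·3·3·2 = 54.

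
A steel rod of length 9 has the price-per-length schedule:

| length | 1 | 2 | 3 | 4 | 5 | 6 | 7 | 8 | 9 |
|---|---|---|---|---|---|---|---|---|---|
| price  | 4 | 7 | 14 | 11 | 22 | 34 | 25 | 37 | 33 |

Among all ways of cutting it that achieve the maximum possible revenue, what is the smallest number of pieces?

2

Let r[k] be the best obtainable value from length k. For each k, try every first piece i and keep the best of price[i] + r[k−i].
r[1] = 4
r[2] = max(4+4, 7+0) = 8
r[3] = max(4+8, 7+4, 14+0) = 14
r[4] = max(4+14, 7+8, 14+4, 11+0) = 18
r[5] = max(4+18, 7+14, 14+8, 11+4, 22+0) = 22
r[6] = max(4+22, 7+18, 14+14, 11+8, 22+4, 34+0) = 34
r[7] = max(4+34, 7+22, 14+18, …, 34+4, 25+0) = 38
r[8] = max(4+38, 7+34, 14+22, …, 25+4, 37+0) = 42
r[9] = max(4+42, 7+38, 14+34, …, 37+4, 33+0) = 48
Maximum revenue is $48.
Now minimize piece count subject to staying optimal: for each k, pieces[k] = 1 + min over i with p[i]+r[k−i]=r[k] of pieces[k−i].
pieces[6] = 1
pieces[7] = 2
pieces[8] = 3
pieces[9] = 2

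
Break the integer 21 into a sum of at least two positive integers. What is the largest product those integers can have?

Let m[k] be the best product for length k (with at least one cut). For each first piece i, the rest contributes max(k−i, m[k−i]).
Small cases: m[2]=1, m[3]=2, m[4]=4, m[5]=6, m[6]=9, m[7]=12, m[8]=18, m[9]=27, m[10]=36, m[11]=54, m[12]=81, m[13]=108, m[14]=162.
m[15] = 3*max(12,81) = 3*81 = 243
m[16] = 2*max(14,162) = 2*162 = 324
m[17] = 2*max(15,243) = 2*243 = 486
m[18] = 3*max(15,243) = 3*243 = 729
m[19] = 2*max(17,486) = 2*486 = 972
m[20] = 2*max(18,729) = 2*729 = 1458
m[21] = 3*max(18,729) = 3*729 = 2187
One optimal split: 3 + 3 + 3 + 3 + 3 + 3 + 3; product 3*3*3*3*3*3*3 = 2187.

2187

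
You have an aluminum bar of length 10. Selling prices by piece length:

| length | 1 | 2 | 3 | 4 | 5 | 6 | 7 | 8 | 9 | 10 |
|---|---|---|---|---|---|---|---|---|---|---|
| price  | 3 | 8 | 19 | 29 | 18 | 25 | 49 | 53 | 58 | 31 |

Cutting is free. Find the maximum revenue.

Consider every possible first cut. v[k] is the best of p[i]+v[k−i] over all sellable i≤k.
v[1] = 3
v[2] = max(3+3, 8+0) = 8
v[3] = max(3+8, 8+3, 19+0) = 19
v[4] = max(3+19, 8+8, 19+3, 29+0) = 29
v[5] = max(3+29, 8+19, 19+8, 29+3, 18+0) = 32
v[6] = max(3+32, 8+29, 19+19, 29+8, 18+3, 25+0) = 38
v[7] = max(3+38, 8+32, 19+29, …, 25+3, 49+0) = 49
v[8] = max(3+49, 8+38, 19+32, …, 49+3, 53+0) = 58
v[9] = max(3+58, 8+49, 19+38, …, 53+3, 58+0) = 61
v[10] = max(3+61, 8+58, 19+49, …, 58+3, 31+0) = 68
One optimal cutting: 7 + 3 → $49 + $19 = $68.

68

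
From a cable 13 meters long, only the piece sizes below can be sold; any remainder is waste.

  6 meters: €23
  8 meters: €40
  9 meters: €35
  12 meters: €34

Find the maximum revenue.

Let f[k] be the best obtainable value from length k. For each k, try every first piece i and keep the best of price[i] + f[k−i].
f[1] = 0
f[2] = 0
f[3] = 0
f[4] = 0
f[5] = 0
f[6] = 23
f[7] = 23
f[8] = 40
f[9] = 40
f[10] = 40
f[11] = 40
f[12] = 46  (first piece 6, then f[6]=23)
f[13] = 46
One optimal cutting: pieces 6 + 6 with 1 meter of scrap → €46.

46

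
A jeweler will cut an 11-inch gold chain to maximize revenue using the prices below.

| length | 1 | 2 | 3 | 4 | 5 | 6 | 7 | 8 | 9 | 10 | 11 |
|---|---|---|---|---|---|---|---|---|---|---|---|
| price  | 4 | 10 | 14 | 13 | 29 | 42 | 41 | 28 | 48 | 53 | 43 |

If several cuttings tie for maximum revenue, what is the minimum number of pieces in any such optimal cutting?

Build r[k] bottom-up: r[k] = max over allowed piece i of (p[i] + r[k−i]).
r[1] = 4
r[2] = max(4+4, 10+0) = 10
r[3] = max(4+10, 10+4, 14+0) = 14
r[4] = max(4+14, 10+10, 14+4, 13+0) = 20
r[5] = max(4+20, 10+14, 14+10, 13+4, 29+0) = 29
r[6] = max(4+29, 10+20, 14+14, 13+10, 29+4, 42+0) = 42
r[7] = max(4+42, 10+29, 14+20, …, 42+4, 41+0) = 46
r[8] = max(4+46, 10+42, 14+29, …, 41+4, 28+0) = 52
r[9] = max(4+52, 10+46, 14+42, …, 28+4, 48+0) = 56
r[10] = max(4+56, 10+52, 14+46, …, 48+4, 53+0) = 62
r[11] = max(4+62, 10+56, 14+52, …, 53+4, 43+0) = 71
Maximum revenue is $71.
Now minimize piece count subject to staying optimal: for each k, pieces[k] = 1 + min over i with p[i]+r[k−i]=r[k] of pieces[k−i].
pieces[8] = 2
pieces[9] = 2
pieces[10] = 3
pieces[11] = 2

2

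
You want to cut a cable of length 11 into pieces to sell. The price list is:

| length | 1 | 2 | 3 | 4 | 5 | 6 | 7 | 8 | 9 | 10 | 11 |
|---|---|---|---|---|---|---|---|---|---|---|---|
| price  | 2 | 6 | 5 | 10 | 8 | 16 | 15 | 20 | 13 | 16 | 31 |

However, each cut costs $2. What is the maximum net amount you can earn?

Build v[k] bottom-up: v[k] = max over allowed piece i of (p[i] + v[k−i]) − 2 per cut.
v[1] = 2
v[2] = 6
v[3] = 6  (first piece 1, then v[2]=6)
v[4] = 10  (first piece 2, then v[2]=6)
v[5] = 10  (first piece 1, then v[4]=10)
v[6] = 16
v[7] = 16  (first piece 1, then v[6]=16)
v[8] = 20  (first piece 2, then v[6]=16)
v[9] = 20  (first piece 1, then v[8]=20)
v[10] = 24  (first piece 2, then v[8]=20)
v[11] = 31
Best is to make no cuts and sell whole for $31.

31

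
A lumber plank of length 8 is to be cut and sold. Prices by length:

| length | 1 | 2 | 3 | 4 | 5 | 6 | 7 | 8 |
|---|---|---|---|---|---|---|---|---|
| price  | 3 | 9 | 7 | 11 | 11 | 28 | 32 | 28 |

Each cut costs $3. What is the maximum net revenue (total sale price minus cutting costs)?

Let v[k] be the best obtainable value from length k. For each k, try every first piece i and keep the best of price[i] + v[k−i] minus the 3 cut fee when i<k.
v[1] = 3
v[2] = max(3+3-3, 9+0) = 9
v[3] = max(3+9-3, 9+3-3, 7+0) = 9
v[4] = max(3+9-3, 9+9-3, 7+3-3, 11+0) = 15
v[5] = max(3+15-3, 9+9-3, 7+9-3, 11+3-3, 11+0) = 15
v[6] = max(3+15-3, 9+15-3, 7+9-3, 11+9-3, 11+3-3, 28+0) = 28
v[7] = max(3+28-3, 9+15-3, 7+15-3, …, 28+3-3, 32+0) = 32
v[8] = max(3+32-3, 9+28-3, 7+15-3, …, 32+3-3, 28+0) = 34
One optimal plan: pieces 6 + 2 (1 cut) → $37 − $3 = $34.

34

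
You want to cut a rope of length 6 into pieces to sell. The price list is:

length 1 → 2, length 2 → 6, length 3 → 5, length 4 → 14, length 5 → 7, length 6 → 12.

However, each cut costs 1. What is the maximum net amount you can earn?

19

Let net[k] be the best obtainable value from length k. For each k, try every first piece i and keep the best of price[i] + net[k−i] minus the 1 cut fee when i<k.
net[1] = 2
net[2] = 6
net[3] = 7  (first piece 1, then net[2]=6)
net[4] = 14
net[5] = 15  (first piece 1, then net[4]=14)
net[6] = 19  (first piece 2, then net[4]=14)
One optimal plan: pieces 4 + 2 (1 cut) → 20 − 1 = 19.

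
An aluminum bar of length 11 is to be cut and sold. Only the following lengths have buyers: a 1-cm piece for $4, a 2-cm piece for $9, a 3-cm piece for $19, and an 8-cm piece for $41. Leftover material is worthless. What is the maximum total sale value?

Let f[k] be the best obtainable value from length k. For each k, try every first piece i and keep the best of price[i] + f[k−i].
f[1] = 4
f[2] = 9
f[3] = 19
f[4] = 23  (first piece 1, then f[3]=19)
f[5] = 28  (first piece 2, then f[3]=19)
f[6] = 38  (first piece 3, then f[3]=19)
f[7] = 42  (first piece 1, then f[6]=38)
f[8] = 47  (first piece 2, then f[6]=38)
f[9] = 57  (first piece 3, then f[6]=38)
f[10] = 61  (first piece 1, then f[9]=57)
f[11] = 66  (first piece 2, then f[9]=57)
One optimal cutting: 3 + 3 + 3 + 2 → $66.

66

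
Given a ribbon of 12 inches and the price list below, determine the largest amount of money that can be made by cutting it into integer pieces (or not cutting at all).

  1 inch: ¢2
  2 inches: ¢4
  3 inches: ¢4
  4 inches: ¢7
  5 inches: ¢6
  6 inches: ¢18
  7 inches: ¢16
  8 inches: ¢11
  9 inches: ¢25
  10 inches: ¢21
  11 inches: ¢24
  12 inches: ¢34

Build best[k] bottom-up: best[k] = max over allowed piece i of (p[i] + best[k−i]).
best[1] = 2
best[2] = 4  (first piece 1, then best[1]=2)
best[3] = 6  (first piece 1, then best[2]=4)
best[4] = 8  (first piece 1, then best[3]=6)
best[5] = 10  (first piece 1, then best[4]=8)
best[6] = 18
best[7] = 20  (first piece 1, then best[6]=18)
best[8] = 22  (first piece 1, then best[7]=20)
best[9] = 25
best[10] = 27  (first piece 1, then best[9]=25)
best[11] = 29  (first piece 1, then best[10]=27)
best[12] = 36  (first piece 6, then best[6]=18)
One optimal cutting: 6 + 6 → ¢18 + ¢18 = ¢36.

36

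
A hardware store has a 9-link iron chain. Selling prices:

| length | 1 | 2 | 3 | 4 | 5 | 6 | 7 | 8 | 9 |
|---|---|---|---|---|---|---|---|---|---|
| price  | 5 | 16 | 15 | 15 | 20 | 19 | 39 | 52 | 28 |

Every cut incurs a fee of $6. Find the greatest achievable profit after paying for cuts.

Consider every possible first cut. net[k] is the best of p[i]+net[k−i] over all sellable i≤k, charging 6 whenever i<k.
net[1] = 5
net[2] = 16
net[3] = 15  (first piece 1, then net[2]=16)
net[4] = 26  (first piece 2, then net[2]=16)
net[5] = 25  (first piece 1, then net[4]=26)
net[6] = 36  (first piece 2, then net[4]=26)
net[7] = 39
net[8] = 52
net[9] = 51  (first piece 1, then net[8]=52)
One optimal plan: pieces 8 + 1 (1 cut) → $57 − $6 = $51.

51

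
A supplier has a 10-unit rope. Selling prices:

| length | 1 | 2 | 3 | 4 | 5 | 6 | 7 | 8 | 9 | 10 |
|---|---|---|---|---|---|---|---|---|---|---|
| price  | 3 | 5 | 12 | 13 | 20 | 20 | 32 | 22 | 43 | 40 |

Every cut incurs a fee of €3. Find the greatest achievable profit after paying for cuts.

43

Consider every possible first cut. v[k] is the best of p[i]+v[k−i] over all sellable i≤k, charging 3 whenever i<k.
v[1] = 3
v[2] = max(3+3-3, 5+0) = 5
v[3] = max(3+5-3, 5+3-3, 12+0) = 12
v[4] = max(3+12-3, 5+5-3, 12+3-3, 13+0) = 13
v[5] = max(3+13-3, 5+12-3, 12+5-3, 13+3-3, 20+0) = 20
v[6] = max(3+20-3, 5+13-3, 12+12-3, 13+5-3, 20+3-3, 20+0) = 21
v[7] = max(3+21-3, 5+20-3, 12+13-3, …, 20+3-3, 32+0) = 32
v[8] = max(3+32-3, 5+21-3, 12+20-3, …, 32+3-3, 22+0) = 32
v[9] = max(3+32-3, 5+32-3, 12+21-3, …, 22+3-3, 43+0) = 43
v[10] = max(3+43-3, 5+32-3, 12+32-3, …, 43+3-3, 40+0) = 43
One optimal plan: pieces 9 + 1 (1 cut) → €46 − €3 = €43.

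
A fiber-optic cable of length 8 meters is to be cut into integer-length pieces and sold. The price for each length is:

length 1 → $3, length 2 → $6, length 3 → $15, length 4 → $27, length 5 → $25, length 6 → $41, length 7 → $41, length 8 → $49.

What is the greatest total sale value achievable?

54

Build best[k] bottom-up: best[k] = max over allowed piece i of (p[i] + best[k−i]).
best[1] = 3
best[2] = 6  (first piece 1, then best[1]=3)
best[3] = 15
best[4] = 27
best[5] = 30  (first piece 1, then best[4]=27)
best[6] = 41
best[7] = 44  (first piece 1, then best[6]=41)
best[8] = 54  (first piece 4, then best[4]=27)
One optimal cutting: 4 + 4 → $27 + $27 = $54.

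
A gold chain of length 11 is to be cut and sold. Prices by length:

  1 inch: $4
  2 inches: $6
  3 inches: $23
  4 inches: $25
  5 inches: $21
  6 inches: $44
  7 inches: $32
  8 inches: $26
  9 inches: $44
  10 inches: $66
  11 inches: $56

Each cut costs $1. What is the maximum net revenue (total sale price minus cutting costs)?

73

Build v[k] bottom-up: v[k] = max over allowed piece i of (p[i] + v[k−i]) − 1 per cut.
v[1] = 4
v[2] = max(4+4-1, 6+0) = 7
v[3] = max(4+7-1, 6+4-1, 23+0) = 23
v[4] = max(4+23-1, 6+7-1, 23+4-1, 25+0) = 26
v[5] = max(4+26-1, 6+23-1, 23+7-1, 25+4-1, 21+0) = 29
v[6] = max(4+29-1, 6+26-1, 23+23-1, 25+7-1, 21+4-1, 44+0) = 45
v[7] = max(4+45-1, 6+29-1, 23+26-1, …, 44+4-1, 32+0) = 48
v[8] = max(4+48-1, 6+45-1, 23+29-1, …, 32+4-1, 26+0) = 51
v[9] = max(4+51-1, 6+48-1, 23+45-1, …, 26+4-1, 44+0) = 67
v[10] = max(4+67-1, 6+51-1, 23+48-1, …, 44+4-1, 66+0) = 70
v[11] = max(4+70-1, 6+67-1, 23+51-1, …, 66+4-1, 56+0) = 73
One optimal plan: pieces 3 + 3 + 3 + 1 + 1 (4 cuts) → $77 − $4 = $73.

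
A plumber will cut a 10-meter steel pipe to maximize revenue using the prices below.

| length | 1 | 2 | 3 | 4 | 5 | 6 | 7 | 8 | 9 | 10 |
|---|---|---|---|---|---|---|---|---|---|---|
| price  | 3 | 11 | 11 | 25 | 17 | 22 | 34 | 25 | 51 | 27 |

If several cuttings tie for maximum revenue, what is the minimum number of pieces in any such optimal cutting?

Build r[k] bottom-up: r[k] = max over allowed piece i of (p[i] + r[k−i]).
r[1] = 3
r[2] = max(3+3, 11+0) = 11
r[3] = max(3+11, 11+3, 11+0) = 14
r[4] = max(3+14, 11+11, 11+3, 25+0) = 25
r[5] = max(3+25, 11+14, 11+11, 25+3, 17+0) = 28
r[6] = max(3+28, 11+25, 11+14, 25+11, 17+3, 22+0) = 36
r[7] = max(3+36, 11+28, 11+25, …, 22+3, 34+0) = 39
r[8] = max(3+39, 11+36, 11+28, …, 34+3, 25+0) = 50
r[9] = max(3+50, 11+39, 11+36, …, 25+3, 51+0) = 53
r[10] = max(3+53, 11+50, 11+39, …, 51+3, 27+0) = 61
Maximum revenue is $61.
Now minimize piece count subject to staying optimal: for each k, pieces[k] = 1 + min over i with p[i]+r[k−i]=r[k] of pieces[k−i].
pieces[7] = 3
pieces[8] = 2
pieces[9] = 3
pieces[10] = 3

3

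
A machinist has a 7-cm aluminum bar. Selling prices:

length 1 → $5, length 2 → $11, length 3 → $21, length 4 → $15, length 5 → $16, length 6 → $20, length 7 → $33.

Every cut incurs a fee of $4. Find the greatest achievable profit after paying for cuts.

39

Build r[k] bottom-up: r[k] = max over allowed piece i of (p[i] + r[k−i]) − 4 per cut.
r[1] = 5
r[2] = max(5+5-4, 11+0) = 11
r[3] = max(5+11-4, 11+5-4, 21+0) = 21
r[4] = max(5+21-4, 11+11-4, 21+5-4, 15+0) = 22
r[5] = max(5+22-4, 11+21-4, 21+11-4, 15+5-4, 16+0) = 28
r[6] = max(5+28-4, 11+22-4, 21+21-4, 15+11-4, 16+5-4, 20+0) = 38
r[7] = max(5+38-4, 11+28-4, 21+22-4, …, 20+5-4, 33+0) = 39
One optimal plan: pieces 3 + 3 + 1 (2 cuts) → $47 − $8 = $39.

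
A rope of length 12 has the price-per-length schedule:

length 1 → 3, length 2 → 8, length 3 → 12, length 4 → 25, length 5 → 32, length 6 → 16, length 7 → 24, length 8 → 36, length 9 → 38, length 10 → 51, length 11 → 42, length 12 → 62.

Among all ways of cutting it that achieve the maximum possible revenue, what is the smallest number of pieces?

Consider every possible first cut. r[k] is the best of p[i]+r[k−i] over all sellable i≤k.
r[1] = 3
r[2] = 8
r[3] = 12
r[4] = 25
r[5] = 32
r[6] = 35  (first piece 1, then r[5]=32)
r[7] = 40  (first piece 2, then r[5]=32)
r[8] = 50  (first piece 4, then r[4]=25)
r[9] = 57  (first piece 4, then r[5]=32)
r[10] = 64  (first piece 5, then r[5]=32)
r[11] = 67  (first piece 1, then r[10]=64)
r[12] = 75  (first piece 4, then r[8]=50)
Maximum revenue is 75.
Now minimize piece count subject to staying optimal: for each k, pieces[k] = 1 + min over i with p[i]+r[k−i]=r[k] of pieces[k−i].
pieces[9] = 2
pieces[10] = 2
pieces[11] = 3
pieces[12] = 3

3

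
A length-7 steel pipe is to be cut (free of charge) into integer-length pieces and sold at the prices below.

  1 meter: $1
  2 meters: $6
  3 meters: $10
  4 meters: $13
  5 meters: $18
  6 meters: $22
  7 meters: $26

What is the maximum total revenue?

26

Consider every possible first cut. best[k] is the best of p[i]+best[k−i] over all sellable i≤k.
best[1] = 1
best[2] = 6
best[3] = 10
best[4] = 13
best[5] = 18
best[6] = 22
best[7] = 26
Best is to sell the whole 7-meter piece uncut for $26.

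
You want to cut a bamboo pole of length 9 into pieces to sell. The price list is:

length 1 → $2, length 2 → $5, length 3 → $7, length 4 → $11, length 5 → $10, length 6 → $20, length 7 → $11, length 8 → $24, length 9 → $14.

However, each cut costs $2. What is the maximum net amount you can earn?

25

Consider every possible first cut. r[k] is the best of p[i]+r[k−i] over all sellable i≤k, charging 2 whenever i<k.
r[1] = 2
r[2] = max(2+2-2, 5+0) = 5
r[3] = max(2+5-2, 5+2-2, 7+0) = 7
r[4] = max(2+7-2, 5+5-2, 7+2-2, 11+0) = 11
r[5] = max(2+11-2, 5+7-2, 7+5-2, 11+2-2, 10+0) = 11
r[6] = max(2+11-2, 5+11-2, 7+7-2, 11+5-2, 10+2-2, 20+0) = 20
r[7] = max(2+20-2, 5+11-2, 7+11-2, …, 20+2-2, 11+0) = 20
r[8] = max(2+20-2, 5+20-2, 7+11-2, …, 11+2-2, 24+0) = 24
r[9] = max(2+24-2, 5+20-2, 7+20-2, …, 24+2-2, 14+0) = 25
One optimal plan: pieces 6 + 3 (1 cut) → $27 − $2 = $25.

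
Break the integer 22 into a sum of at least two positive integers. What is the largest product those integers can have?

Fill f[k] for k=2..22: at each k try every first piece i and multiply by the better of (k−i) uncut or f[k−i].
f[2] = 1*max(1,0) = 1*1 = 1
f[3] = max(1*2, 2*1) = 2
f[4] = max(1*3, 2*2, 3*1) = 4
f[5] = max(1*4, 2*3, 3*2, 4*1) = 6
f[6] = max(1*6, 2*4, 3*3, 4*2, 5*1) = 9
f[7] = max(1*9, 2*6, 3*4, 4*3, 5*2, 6*1) = 12
f[8] = max(1*12, 2*9, 3*6, …, 6*2, 7*1) = 18
f[9] = max(1*18, 2*12, 3*9, …, 7*2, 8*1) = 27
f[10] = max(1*27, 2*18, 3*12, …, 8*2, 9*1) = 36
f[11] = max(1*36, 2*27, 3*18, …, 9*2, 10*1) = 54
f[12] = max(1*54, 2*36, 3*27, …, 10*2, 11*1) = 81
f[13] = max(1*81, 2*54, 3*36, …, 11*2, 12*1) = 108
f[14] = max(1*108, 2*81, 3*54, …, 12*2, 13*1) = 162
f[15] = max(1*162, 2*108, 3*81, …, 13*2, 14*1) = 243
f[16] = max(1*243, 2*162, 3*108, …, 14*2, 15*1) = 324
f[17] = max(1*324, 2*243, 3*162, …, 15*2, 16*1) = 486
f[18] = max(1*486, 2*324, 3*243, …, 16*2, 17*1) = 729
f[19] = max(1*729, 2*486, 3*324, …, 17*2, 18*1) = 972
f[20] = max(1*972, 2*729, 3*486, …, 18*2, 19*1) = 1458
f[21] = max(1*1458, 2*972, 3*729, …, 19*2, 20*1) = 2187
f[22] = max(1*2187, 2*1458, 3*972, …, 20*2, 21*1) = 2916
One optimal split: 3 + 3 + 3 + 3 + 3 + 3 + 2 + 2; product 3*3*3*3*3*3*2*2 = 2916.

2916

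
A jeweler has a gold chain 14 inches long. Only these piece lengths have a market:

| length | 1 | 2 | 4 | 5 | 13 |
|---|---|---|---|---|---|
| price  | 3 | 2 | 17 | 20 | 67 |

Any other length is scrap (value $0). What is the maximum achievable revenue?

70

Build best[k] bottom-up: best[k] = max over allowed piece i of (p[i] + best[k−i]).
best[1] = 3
best[2] = max(3+3, 2+0) = 6
best[3] = max(3+6, 2+3) = 9
best[4] = max(3+9, 2+6, 17+0) = 17
best[5] = max(3+17, 2+9, 17+3, 20+0) = 20
best[6] = max(3+20, 2+17, 17+6, 20+3) = 23
best[7] = max(3+23, 2+20, 17+9, 20+6) = 26
best[8] = max(3+26, 2+23, 17+17, 20+9) = 34
best[9] = max(3+34, 2+26, 17+20, 20+17) = 37
best[10] = max(3+37, 2+34, 17+23, 20+20) = 40
best[11] = max(3+40, 2+37, 17+26, 20+23) = 43
best[12] = max(3+43, 2+40, 17+34, 20+26) = 51
best[13] = max(3+51, 2+43, 17+37, 20+34, 67+0) = 67
best[14] = max(3+67, 2+51, 17+40, 20+37, 67+3) = 70
One optimal cutting: 13 + 1 → $70.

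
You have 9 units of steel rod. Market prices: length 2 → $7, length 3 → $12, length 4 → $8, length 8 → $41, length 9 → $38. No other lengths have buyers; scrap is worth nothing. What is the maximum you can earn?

Build r[k] bottom-up: r[k] = max over allowed piece i of (p[i] + r[k−i]).
r[1] = 0
r[2] = 7
r[3] = 12
r[4] = 14  (first piece 2, then r[2]=7)
r[5] = 19  (first piece 2, then r[3]=12)
r[6] = 24  (first piece 3, then r[3]=12)
r[7] = 26  (first piece 2, then r[5]=19)
r[8] = 41
r[9] = 41
One optimal cutting: pieces 8 with 1 unit of scrap → $41.

41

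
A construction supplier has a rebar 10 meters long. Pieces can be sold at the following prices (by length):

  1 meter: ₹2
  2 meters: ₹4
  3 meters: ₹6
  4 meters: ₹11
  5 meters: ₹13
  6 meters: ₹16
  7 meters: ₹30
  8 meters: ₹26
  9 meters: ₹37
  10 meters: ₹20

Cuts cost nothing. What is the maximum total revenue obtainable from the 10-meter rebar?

Let best[k] be the best obtainable value from length k. For each k, try every first piece i and keep the best of price[i] + best[k−i].
best[1] = 2
best[2] = 4  (first piece 1, then best[1]=2)
best[3] = 6  (first piece 1, then best[2]=4)
best[4] = 11
best[5] = 13  (first piece 1, then best[4]=11)
best[6] = 16
best[7] = 30
best[8] = 32  (first piece 1, then best[7]=30)
best[9] = 37
best[10] = 39  (first piece 1, then best[9]=37)
One optimal cutting: 9 + 1 → ₹37 + ₹2 = ₹39.

39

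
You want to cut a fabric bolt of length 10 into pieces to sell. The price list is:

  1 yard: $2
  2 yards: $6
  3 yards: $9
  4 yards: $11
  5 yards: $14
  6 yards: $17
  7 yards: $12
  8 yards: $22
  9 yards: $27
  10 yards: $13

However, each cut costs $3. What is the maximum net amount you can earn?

Consider every possible first cut. v[k] is the best of p[i]+v[k−i] over all sellable i≤k, charging 3 whenever i<k.
v[1] = 2
v[2] = 6
v[3] = 9
v[4] = 11
v[5] = 14
v[6] = 17
v[7] = 17  (first piece 2, then v[5]=14)
v[8] = 22
v[9] = 27
v[10] = 26  (first piece 1, then v[9]=27)
One optimal plan: pieces 9 + 1 (1 cut) → $29 − $3 = $26.

26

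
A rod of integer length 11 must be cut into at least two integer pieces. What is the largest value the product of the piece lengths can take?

Define P[k] = max over 1≤i<k of i · max(k−i, P[k−i]); the inner max lets the remainder stay uncut if that's better.
P[2] = 1*max(1,0) = 1*1 = 1
P[3] = 1*max(2,1) = 1*2 = 2
P[4] = 2*max(2,1) = 2*2 = 4
P[5] = 2*max(3,2) = 2*3 = 6
P[6] = 3*max(3,2) = 3*3 = 9
P[7] = 2*max(5,6) = 2*6 = 12
P[8] = 2*max(6,9) = 2*9 = 18
P[9] = 3*max(6,9) = 3*9 = 27
P[10] = 2*max(8,18) = 2*18 = 36
P[11] = 2*max(9,27) = 2*27 = 54
One optimal split: 3 + 3 + 3 + 2; product 3*3*3*2 = 54.

54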